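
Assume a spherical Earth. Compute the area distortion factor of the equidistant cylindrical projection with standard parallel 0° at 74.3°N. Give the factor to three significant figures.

Plate carrée maps x = Rλ, y = Rφ. The meridian scale is h = 1 and the parallel scale is k = 1/cos φ = sec φ.
Areal scale = h·k = 1 × sec φ; at 74.3°, h = 1.000, k = 3.695, so h·k = 3.695.

3.70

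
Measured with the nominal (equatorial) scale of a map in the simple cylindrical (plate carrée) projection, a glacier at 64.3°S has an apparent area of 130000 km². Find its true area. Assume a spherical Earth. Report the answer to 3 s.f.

56400 km²

Plate carrée maps x = Rλ, y = Rφ. The meridian scale is h = 1 and the parallel scale is k = 1/cos φ = sec φ.
Areal scale = h·k = 1 × sec φ; at 64.3°, h = 1.000, k = 2.306, so h·k = 2.306.
True area = apparent / (areal scale) = 130000 / 2.306 ≈ 56400 km².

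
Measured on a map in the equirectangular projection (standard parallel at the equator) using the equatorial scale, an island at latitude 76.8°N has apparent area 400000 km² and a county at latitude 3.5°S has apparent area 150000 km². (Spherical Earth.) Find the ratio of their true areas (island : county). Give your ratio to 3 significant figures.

0.610

Plate carrée has h = 1 and k = sec φ, giving areal scale sec φ; true area = (apparent area) · cos φ.
True area of island: 400000 × cos(76.8°) = 400000 × 0.2284 = 91340 km².
True area of county: 150000 × cos(3.5°) = 150000 × 0.9981 = 149700 km².
Ratio = 91340 / 149700 ≈ 0.610.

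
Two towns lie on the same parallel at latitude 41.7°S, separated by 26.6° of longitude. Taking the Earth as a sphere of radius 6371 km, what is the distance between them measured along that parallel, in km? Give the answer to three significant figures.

Arc length along a parallel = R cos φ · Δλ (with Δλ in radians).
= 6371 × cos 41.7° × (26.6° × π/180) = 6371 × 0.7466 × 0.4643 ≈ 2210 km.

2210 km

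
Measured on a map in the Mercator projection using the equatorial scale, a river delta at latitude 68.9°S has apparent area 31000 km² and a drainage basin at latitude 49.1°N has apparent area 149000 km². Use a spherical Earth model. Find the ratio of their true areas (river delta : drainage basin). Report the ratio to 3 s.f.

0.0629

Mercator's areal exaggeration is sec²φ; hence true area = (apparent area) · cos²φ.
True area of river delta: 31000 × cos²(68.9°) = 31000 × 0.1296 = 4018 km².
True area of drainage basin: 149000 × cos²(49.1°) = 149000 × 0.4287 = 63870 km².
Ratio = 4018 / 63870 ≈ 0.0629.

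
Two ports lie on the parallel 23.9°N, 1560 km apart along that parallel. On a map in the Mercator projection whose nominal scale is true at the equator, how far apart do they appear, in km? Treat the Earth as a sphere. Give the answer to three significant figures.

For Mercator, h = k = sec φ (a conformal cylindrical projection has a single point scale, 1/cos φ).
Along the parallel, k = sec 23.9° = 1/0.9143 = 1.094.
Map distance = 1560 × 1.094 ≈ 1710 km.

1710 km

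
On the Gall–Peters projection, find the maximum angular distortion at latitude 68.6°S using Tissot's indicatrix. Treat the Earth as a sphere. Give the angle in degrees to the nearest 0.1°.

The Gall–Peters projection is cylindrical equal-area with φ₀ = 45°. A cylindrical equal-area projection with standard parallel φ₀ has meridian scale h = cos φ / cos φ₀ and parallel scale k = cos φ₀ / cos φ (so areas are preserved, h·k = 1).
At 68.6°: h = 0.5160, k = 1.938; principal scales a = 1.938, b = 0.5160.
sin(ω/2) = (a − b)/(a + b) = 1.422/2.454 = 0.5794, so ω = 2 arcsin(0.5794) ≈ 70.8°.

70.8°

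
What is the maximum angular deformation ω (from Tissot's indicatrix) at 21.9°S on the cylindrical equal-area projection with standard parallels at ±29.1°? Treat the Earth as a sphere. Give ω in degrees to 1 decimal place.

For cylindrical equal-area with standard parallel φ₀, h = cos φ / cos φ₀ and k = cos φ₀ / cos φ, so h·k = 1.
At 21.9°: h = 1.062, k = 0.9417; principal scales a = 1.062, b = 0.9417.
sin(ω/2) = (a − b)/(a + b) = 0.1201/2.004 = 0.05996, so ω = 2 arcsin(0.05996) ≈ 6.9°.

6.9°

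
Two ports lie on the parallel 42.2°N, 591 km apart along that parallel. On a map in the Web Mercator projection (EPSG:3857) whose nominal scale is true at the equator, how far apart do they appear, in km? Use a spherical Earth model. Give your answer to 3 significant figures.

798 km

The Mercator projection is conformal; its linear scale factor is the same in every direction and equals sec φ = 1/cos φ.
Along the parallel, k = sec 42.2° = 1/0.7408 = 1.350.
Map distance = 591 × 1.350 ≈ 798 km.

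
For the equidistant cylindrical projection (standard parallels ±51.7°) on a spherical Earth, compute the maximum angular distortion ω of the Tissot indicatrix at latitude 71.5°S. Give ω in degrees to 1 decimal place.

In the equirectangular projection with standard parallel φ₀ = 51.7° (x = Rλ cos φ₀, y = Rφ), meridians are true-scale (h = 1) and the parallel scale is k = cos φ₀ / cos φ.
At 71.5°: h = 1.000, k = 1.953; principal scales a = 1.953, b = 1.000.
sin(ω/2) = (a − b)/(a + b) = 0.9533/2.953 = 0.3228, so ω = 2 arcsin(0.3228) ≈ 37.7°.

37.7°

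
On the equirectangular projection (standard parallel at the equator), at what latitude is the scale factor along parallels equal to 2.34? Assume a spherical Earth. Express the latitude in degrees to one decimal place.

64.7°

Plate carrée: h = 1, k = sec φ along parallels.
sec φ = 2.34  ⇒  cos φ = 0.4274  ⇒  φ ≈ 64.7°.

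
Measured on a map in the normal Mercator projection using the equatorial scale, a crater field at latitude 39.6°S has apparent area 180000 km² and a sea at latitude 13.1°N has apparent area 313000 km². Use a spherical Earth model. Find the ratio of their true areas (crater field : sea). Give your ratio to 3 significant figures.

Since Mercator area scale is 1/cos²φ, the true area equals the apparent area multiplied by cos²φ.
True area of crater field: 180000 × cos²(39.6°) = 180000 × 0.5937 = 106900 km².
True area of sea: 313000 × cos²(13.1°) = 313000 × 0.9486 = 296900 km².
Ratio = 106900 / 296900 ≈ 0.360.

0.360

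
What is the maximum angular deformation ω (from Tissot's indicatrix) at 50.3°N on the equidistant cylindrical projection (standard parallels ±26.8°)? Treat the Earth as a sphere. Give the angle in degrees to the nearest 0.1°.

With standard parallel φ₀ = 26.8°, the equirectangular projection gives x = Rλ cos φ₀, y = Rφ, so h = 1 and k = cos 26.8° / cos φ.
At 50.3°: h = 1.000, k = 1.397; principal scales a = 1.397, b = 1.000.
sin(ω/2) = (a − b)/(a + b) = 0.3974/2.397 = 0.1657, so ω = 2 arcsin(0.1657) ≈ 19.1°.

19.1°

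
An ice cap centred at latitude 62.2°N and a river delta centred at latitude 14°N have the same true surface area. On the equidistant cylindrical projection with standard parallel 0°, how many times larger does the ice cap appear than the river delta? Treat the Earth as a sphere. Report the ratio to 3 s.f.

2.08

For the equirectangular projection with φ₀ = 0 (plate carrée), h = 1 along meridians and k = sec φ along parallels.
Areal scale at 62.2°: h·k = 1.000 × 2.144 = 2.144.
Areal scale at 14°: h·k = 1.000 × 1.031 = 1.031.
Ratio = 2.144/1.031 ≈ 2.08.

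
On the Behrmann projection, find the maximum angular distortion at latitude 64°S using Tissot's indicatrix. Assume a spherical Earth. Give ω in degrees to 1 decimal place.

The Behrmann projection is cylindrical equal-area with φ₀ = 30°. Cylindrical equal-area (φ₀ = 30°): h = cos φ / cos 30° along meridians, k = cos 30° / cos φ along parallels; h·k = 1.
At 64°: h = 0.5062, k = 1.976; principal scales a = 1.976, b = 0.5062.
sin(ω/2) = (a − b)/(a + b) = 1.469/2.482 = 0.5921, so ω = 2 arcsin(0.5921) ≈ 72.6°.

72.6°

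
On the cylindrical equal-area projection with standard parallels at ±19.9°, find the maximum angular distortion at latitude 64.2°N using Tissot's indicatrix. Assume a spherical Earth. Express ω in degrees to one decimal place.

80.6°

A cylindrical equal-area projection with standard parallel φ₀ has meridian scale h = cos φ / cos φ₀ and parallel scale k = cos φ₀ / cos φ (so areas are preserved, h·k = 1).
At 64.2°: h = 0.4629, k = 2.160; principal scales a = 2.160, b = 0.4629.
sin(ω/2) = (a − b)/(a + b) = 1.698/2.623 = 0.6471, so ω = 2 arcsin(0.6471) ≈ 80.6°.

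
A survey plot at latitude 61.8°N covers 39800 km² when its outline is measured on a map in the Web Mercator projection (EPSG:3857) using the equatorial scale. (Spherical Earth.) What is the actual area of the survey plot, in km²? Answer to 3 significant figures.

Mercator is conformal, so the point scale is isotropic: h = k = sec φ = 1/cos φ.
Areal scale = k² = sec²φ = 1/cos²(61.8°) = 1/0.4726² = 4.478.
True area = apparent / (areal scale) = 39800 / 4.478 ≈ 8890 km².

8890 km²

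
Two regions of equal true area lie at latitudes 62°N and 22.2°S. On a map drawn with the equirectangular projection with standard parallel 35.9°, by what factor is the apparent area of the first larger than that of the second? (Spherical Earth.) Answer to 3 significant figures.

1.97

With standard parallel φ₀ = 35.9°, the equirectangular projection gives x = Rλ cos φ₀, y = Rφ, so h = 1 and k = cos 35.9° / cos φ.
Areal scale at 62°: h·k = 1.000 × 1.725 = 1.725.
Areal scale at 22.2°: h·k = 1.000 × 0.8749 = 0.8749.
Ratio = 1.725/0.8749 ≈ 1.97.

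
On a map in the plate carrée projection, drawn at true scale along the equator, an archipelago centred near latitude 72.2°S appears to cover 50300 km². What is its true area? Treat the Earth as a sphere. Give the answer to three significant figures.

In the plate carrée (x = Rλ, y = Rφ), meridians are true-scale (h = 1) and parallels are stretched by k = sec φ.
Areal scale = h·k = 1 × sec φ; at 72.2°, h = 1.000, k = 3.271, so h·k = 3.271.
True area = apparent / (areal scale) = 50300 / 3.271 ≈ 15400 km².

15400 km²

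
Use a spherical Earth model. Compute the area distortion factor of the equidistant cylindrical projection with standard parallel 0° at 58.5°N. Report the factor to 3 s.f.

1.91

Plate carrée maps x = Rλ, y = Rφ. The meridian scale is h = 1 and the parallel scale is k = 1/cos φ = sec φ.
Areal scale = h·k = 1 × sec φ; at 58.5°, h = 1.000, k = 1.914, so h·k = 1.914.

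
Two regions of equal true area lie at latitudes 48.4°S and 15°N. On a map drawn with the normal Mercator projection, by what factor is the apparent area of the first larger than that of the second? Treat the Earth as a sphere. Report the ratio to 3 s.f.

Mercator is conformal with k = sec φ, so areal scale = k² = sec²φ.
At 48.4°: sec²(48.4°) = 1/0.6639² = 2.269.
At 15°: sec²(15°) = 1/0.9659² = 1.072.
Ratio = 2.269/1.072 = cos²(15°)/cos²(48.4°) ≈ 2.12.

2.12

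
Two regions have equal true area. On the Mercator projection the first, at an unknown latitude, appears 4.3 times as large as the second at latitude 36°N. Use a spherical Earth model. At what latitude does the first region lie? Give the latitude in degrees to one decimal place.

Mercator areal scale is sec²φ, so apparent-area ratio = sec²φ₁ / sec²φ₂ = cos²φ₂ / cos²φ₁.
cos²φ₂ / cos²φ₁ = 4.3  ⇒  cos φ₁ = cos 36° / √4.3 = 0.8090/2.074 = 0.3901.
φ₁ = arccos(0.3901) ≈ 67.0°.

67.0°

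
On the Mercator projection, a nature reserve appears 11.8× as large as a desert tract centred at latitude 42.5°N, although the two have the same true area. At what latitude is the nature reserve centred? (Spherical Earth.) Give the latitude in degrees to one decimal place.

77.6°

Mercator areal scale is sec²φ, so apparent-area ratio = sec²φ₁ / sec²φ₂ = cos²φ₂ / cos²φ₁.
cos²φ₂ / cos²φ₁ = 11.8  ⇒  cos φ₁ = cos 42.5° / √11.8 = 0.7373/3.435 = 0.2146.
φ₁ = arccos(0.2146) ≈ 77.6°.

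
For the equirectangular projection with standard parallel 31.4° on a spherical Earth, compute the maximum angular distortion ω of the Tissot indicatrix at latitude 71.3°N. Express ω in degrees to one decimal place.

In the equirectangular projection with standard parallel φ₀ = 31.4° (x = Rλ cos φ₀, y = Rφ), meridians are true-scale (h = 1) and the parallel scale is k = cos φ₀ / cos φ.
At 71.3°: h = 1.000, k = 2.662; principal scales a = 2.662, b = 1.000.
sin(ω/2) = (a − b)/(a + b) = 1.662/3.662 = 0.4539, so ω = 2 arcsin(0.4539) ≈ 54.0°.

54.0°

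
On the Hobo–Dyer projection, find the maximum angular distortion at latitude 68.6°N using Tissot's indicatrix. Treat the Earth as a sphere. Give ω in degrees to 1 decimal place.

81.2°

The Hobo–Dyer projection is cylindrical equal-area with φ₀ = 37.5°. Cylindrical equal-area (φ₀ = 37.5°): h = cos φ / cos 37.5° along meridians, k = cos 37.5° / cos φ along parallels; h·k = 1.
At 68.6°: h = 0.4599, k = 2.174; principal scales a = 2.174, b = 0.4599.
sin(ω/2) = (a − b)/(a + b) = 1.714/2.634 = 0.6508, so ω = 2 arcsin(0.6508) ≈ 81.2°.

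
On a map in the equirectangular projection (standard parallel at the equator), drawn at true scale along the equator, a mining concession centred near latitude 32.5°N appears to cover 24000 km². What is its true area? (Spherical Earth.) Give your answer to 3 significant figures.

Plate carrée maps x = Rλ, y = Rφ. The meridian scale is h = 1 and the parallel scale is k = 1/cos φ = sec φ.
Areal scale = h·k = 1 × sec φ; at 32.5°, h = 1.000, k = 1.186, so h·k = 1.186.
True area = apparent / (areal scale) = 24000 / 1.186 ≈ 20200 km².

20200 km²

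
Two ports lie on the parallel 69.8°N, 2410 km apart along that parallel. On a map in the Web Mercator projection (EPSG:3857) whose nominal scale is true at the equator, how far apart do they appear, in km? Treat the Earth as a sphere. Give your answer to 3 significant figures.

For Mercator, h = k = sec φ (a conformal cylindrical projection has a single point scale, 1/cos φ).
Along the parallel, k = sec 69.8° = 1/0.3453 = 2.896.
Map distance = 2410 × 2.896 ≈ 6980 km.

6980 km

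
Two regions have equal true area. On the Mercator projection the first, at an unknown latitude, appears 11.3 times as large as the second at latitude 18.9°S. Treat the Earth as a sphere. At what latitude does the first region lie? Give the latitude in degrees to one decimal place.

73.7°

On Mercator, (apparent₁)/(apparent₂) = sec²φ₁ / sec²φ₂ when true areas are equal.
cos²φ₂ / cos²φ₁ = 11.3  ⇒  cos φ₁ = cos 18.9° / √11.3 = 0.9461/3.362 = 0.2814.
φ₁ = arccos(0.2814) ≈ 73.7°.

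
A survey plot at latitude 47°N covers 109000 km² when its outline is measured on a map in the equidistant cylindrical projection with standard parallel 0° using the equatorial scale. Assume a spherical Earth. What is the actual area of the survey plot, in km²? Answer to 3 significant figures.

74300 km²

In the plate carrée (x = Rλ, y = Rφ), meridians are true-scale (h = 1) and parallels are stretched by k = sec φ.
Areal scale = h·k = 1 × sec φ; at 47°, h = 1.000, k = 1.466, so h·k = 1.466.
True area = apparent / (areal scale) = 109000 / 1.466 ≈ 74300 km².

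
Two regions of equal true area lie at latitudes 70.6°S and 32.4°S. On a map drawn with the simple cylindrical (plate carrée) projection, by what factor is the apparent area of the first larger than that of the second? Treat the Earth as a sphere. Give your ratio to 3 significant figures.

2.54

Plate carrée maps x = Rλ, y = Rφ. The meridian scale is h = 1 and the parallel scale is k = 1/cos φ = sec φ.
Areal scale at 70.6°: h·k = 1.000 × 3.011 = 3.011.
Areal scale at 32.4°: h·k = 1.000 × 1.184 = 1.184.
Ratio = 3.011/1.184 ≈ 2.54.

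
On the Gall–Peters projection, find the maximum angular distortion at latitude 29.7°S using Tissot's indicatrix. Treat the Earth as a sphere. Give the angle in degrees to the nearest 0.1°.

23.4°

The Gall–Peters projection is cylindrical equal-area with φ₀ = 45°. Cylindrical equal-area (φ₀ = 45°): h = cos φ / cos 45° along meridians, k = cos 45° / cos φ along parallels; h·k = 1.
At 29.7°: h = 1.228, k = 0.8140; principal scales a = 1.228, b = 0.8140.
sin(ω/2) = (a − b)/(a + b) = 0.4144/2.042 = 0.2029, so ω = 2 arcsin(0.2029) ≈ 23.4°.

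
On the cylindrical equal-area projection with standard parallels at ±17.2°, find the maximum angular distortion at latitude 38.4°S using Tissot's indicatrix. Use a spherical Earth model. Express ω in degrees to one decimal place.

22.5°

For cylindrical equal-area with standard parallel φ₀, h = cos φ / cos φ₀ and k = cos φ₀ / cos φ, so h·k = 1.
At 38.4°: h = 0.8204, k = 1.219; principal scales a = 1.219, b = 0.8204.
sin(ω/2) = (a − b)/(a + b) = 0.3986/2.039 = 0.1954, so ω = 2 arcsin(0.1954) ≈ 22.5°.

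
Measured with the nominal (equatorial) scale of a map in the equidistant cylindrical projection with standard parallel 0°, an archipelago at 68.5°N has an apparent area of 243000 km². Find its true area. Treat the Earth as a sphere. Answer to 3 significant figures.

89100 km²

Plate carrée maps x = Rλ, y = Rφ. The meridian scale is h = 1 and the parallel scale is k = 1/cos φ = sec φ.
Areal scale = h·k = 1 × sec φ; at 68.5°, h = 1.000, k = 2.729, so h·k = 2.729.
True area = apparent / (areal scale) = 243000 / 2.729 ≈ 89100 km².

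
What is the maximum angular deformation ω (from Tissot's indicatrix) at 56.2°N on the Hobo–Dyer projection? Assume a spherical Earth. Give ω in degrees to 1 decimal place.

The Hobo–Dyer projection is cylindrical equal-area with φ₀ = 37.5°. Cylindrical equal-area (φ₀ = 37.5°): h = cos φ / cos 37.5° along meridians, k = cos 37.5° / cos φ along parallels; h·k = 1.
At 56.2°: h = 0.7012, k = 1.426; principal scales a = 1.426, b = 0.7012.
sin(ω/2) = (a − b)/(a + b) = 0.7249/2.127 = 0.3408, so ω = 2 arcsin(0.3408) ≈ 39.8°.

39.8°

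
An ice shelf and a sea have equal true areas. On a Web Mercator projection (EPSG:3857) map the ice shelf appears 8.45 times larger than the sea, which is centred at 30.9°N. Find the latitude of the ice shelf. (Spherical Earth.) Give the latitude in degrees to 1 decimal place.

72.8°

Mercator areal scale is sec²φ, so apparent-area ratio = sec²φ₁ / sec²φ₂ = cos²φ₂ / cos²φ₁.
cos²φ₂ / cos²φ₁ = 8.45  ⇒  cos φ₁ = cos 30.9° / √8.45 = 0.8581/2.907 = 0.2952.
φ₁ = arccos(0.2952) ≈ 72.8°.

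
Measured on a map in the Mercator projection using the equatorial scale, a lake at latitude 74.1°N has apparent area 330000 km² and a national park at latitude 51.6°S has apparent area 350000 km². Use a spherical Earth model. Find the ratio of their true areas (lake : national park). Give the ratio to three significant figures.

On Mercator the areal scale is sec²φ, so true area = apparent × cos²φ.
True area of lake: 330000 × cos²(74.1°) = 330000 × 0.07505 = 24770 km².
True area of national park: 350000 × cos²(51.6°) = 350000 × 0.3858 = 135000 km².
Ratio = 24770 / 135000 ≈ 0.183.

0.183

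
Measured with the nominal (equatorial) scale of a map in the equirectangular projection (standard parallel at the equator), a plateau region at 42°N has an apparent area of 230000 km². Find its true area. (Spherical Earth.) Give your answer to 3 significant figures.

Plate carrée maps x = Rλ, y = Rφ. The meridian scale is h = 1 and the parallel scale is k = 1/cos φ = sec φ.
Areal scale = h·k = 1 × sec φ; at 42°, h = 1.000, k = 1.346, so h·k = 1.346.
True area = apparent / (areal scale) = 230000 / 1.346 ≈ 171000 km².

171000 km²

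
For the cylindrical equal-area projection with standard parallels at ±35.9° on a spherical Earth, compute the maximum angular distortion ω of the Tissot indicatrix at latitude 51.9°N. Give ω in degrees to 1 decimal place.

30.8°

A cylindrical equal-area projection with standard parallel φ₀ has meridian scale h = cos φ / cos φ₀ and parallel scale k = cos φ₀ / cos φ (so areas are preserved, h·k = 1).
At 51.9°: h = 0.7617, k = 1.313; principal scales a = 1.313, b = 0.7617.
sin(ω/2) = (a − b)/(a + b) = 0.5511/2.075 = 0.2656, so ω = 2 arcsin(0.2656) ≈ 30.8°.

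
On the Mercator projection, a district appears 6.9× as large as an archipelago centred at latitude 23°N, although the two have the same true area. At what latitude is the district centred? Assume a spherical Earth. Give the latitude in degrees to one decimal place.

On Mercator, (apparent₁)/(apparent₂) = sec²φ₁ / sec²φ₂ when true areas are equal.
cos²φ₂ / cos²φ₁ = 6.9  ⇒  cos φ₁ = cos 23° / √6.9 = 0.9205/2.627 = 0.3504.
φ₁ = arccos(0.3504) ≈ 69.5°.

69.5°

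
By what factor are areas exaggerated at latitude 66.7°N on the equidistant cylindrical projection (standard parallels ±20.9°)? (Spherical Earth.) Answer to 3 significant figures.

The equidistant cylindrical projection with φ₀ = 20.9° has h = 1 (meridians true) and k = cos φ₀ / cos φ along parallels.
Areal scale = h·k = 1 × cos φ₀ / cos φ; at 66.7°, h = 1.000, k = 2.362, so h·k = 2.362.

2.36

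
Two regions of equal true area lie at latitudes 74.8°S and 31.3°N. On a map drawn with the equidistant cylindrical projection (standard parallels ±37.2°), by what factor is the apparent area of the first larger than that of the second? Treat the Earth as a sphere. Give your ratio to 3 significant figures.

The equidistant cylindrical projection with φ₀ = 37.2° has h = 1 (meridians true) and k = cos φ₀ / cos φ along parallels.
Areal scale at 74.8°: h·k = 1.000 × 3.038 = 3.038.
Areal scale at 31.3°: h·k = 1.000 × 0.9322 = 0.9322.
Ratio = 3.038/0.9322 ≈ 3.26.

3.26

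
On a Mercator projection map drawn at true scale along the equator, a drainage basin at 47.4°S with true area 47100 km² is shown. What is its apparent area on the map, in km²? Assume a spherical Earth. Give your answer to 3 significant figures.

The Mercator projection is conformal; its linear scale factor is the same in every direction and equals sec φ = 1/cos φ.
Areal scale = k² = sec²φ = 1/cos²(47.4°) = 1/0.6769² = 2.183.
Apparent area = 47100 × 2.183 ≈ 103000 km².

103000 km²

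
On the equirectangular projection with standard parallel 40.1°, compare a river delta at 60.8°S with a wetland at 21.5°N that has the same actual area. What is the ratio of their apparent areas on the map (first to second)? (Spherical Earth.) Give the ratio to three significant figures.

1.91

The equidistant cylindrical projection with φ₀ = 40.1° has h = 1 (meridians true) and k = cos φ₀ / cos φ along parallels.
Areal scale at 60.8°: h·k = 1.000 × 1.568 = 1.568.
Areal scale at 21.5°: h·k = 1.000 × 0.8221 = 0.8221.
Ratio = 1.568/0.8221 ≈ 1.91.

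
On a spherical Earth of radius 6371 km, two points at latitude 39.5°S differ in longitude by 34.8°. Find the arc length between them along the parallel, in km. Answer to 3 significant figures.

Arc length along a parallel = R cos φ · Δλ (with Δλ in radians).
= 6371 × cos 39.5° × (34.8° × π/180) = 6371 × 0.7716 × 0.6074 ≈ 2990 km.

2990 km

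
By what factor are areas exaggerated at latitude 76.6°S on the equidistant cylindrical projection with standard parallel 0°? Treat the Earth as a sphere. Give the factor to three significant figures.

4.32

Plate carrée maps x = Rλ, y = Rφ. The meridian scale is h = 1 and the parallel scale is k = 1/cos φ = sec φ.
Areal scale = h·k = 1 × sec φ; at 76.6°, h = 1.000, k = 4.315, so h·k = 4.315.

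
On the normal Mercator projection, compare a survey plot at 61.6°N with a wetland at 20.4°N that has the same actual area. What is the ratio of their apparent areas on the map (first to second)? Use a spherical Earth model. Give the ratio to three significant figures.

3.88

Mercator is conformal with k = sec φ, so areal scale = k² = sec²φ.
At 61.6°: sec²(61.6°) = 1/0.4756² = 4.421.
At 20.4°: sec²(20.4°) = 1/0.9373² = 1.138.
Ratio = 4.421/1.138 = cos²(20.4°)/cos²(61.6°) ≈ 3.88.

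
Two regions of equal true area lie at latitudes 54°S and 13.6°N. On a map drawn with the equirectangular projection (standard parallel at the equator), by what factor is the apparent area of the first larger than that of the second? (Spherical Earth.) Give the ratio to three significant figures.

For the equirectangular projection with φ₀ = 0 (plate carrée), h = 1 along meridians and k = sec φ along parallels.
Areal scale at 54°: h·k = 1.000 × 1.701 = 1.701.
Areal scale at 13.6°: h·k = 1.000 × 1.029 = 1.029.
Ratio = 1.701/1.029 ≈ 1.65.

1.65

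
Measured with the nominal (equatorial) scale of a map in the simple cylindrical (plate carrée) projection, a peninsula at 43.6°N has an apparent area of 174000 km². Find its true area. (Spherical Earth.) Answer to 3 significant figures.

126000 km²

In the plate carrée (x = Rλ, y = Rφ), meridians are true-scale (h = 1) and parallels are stretched by k = sec φ.
Areal scale = h·k = 1 × sec φ; at 43.6°, h = 1.000, k = 1.381, so h·k = 1.381.
True area = apparent / (areal scale) = 174000 / 1.381 ≈ 126000 km².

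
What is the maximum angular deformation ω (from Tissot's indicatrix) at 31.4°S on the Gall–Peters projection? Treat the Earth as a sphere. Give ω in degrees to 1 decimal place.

21.4°

Gall–Peters is a cylindrical equal-area projection with standard parallels at ±45°. For cylindrical equal-area with standard parallel φ₀, h = cos φ / cos φ₀ and k = cos φ₀ / cos φ, so h·k = 1.
At 31.4°: h = 1.207, k = 0.8284; principal scales a = 1.207, b = 0.8284.
sin(ω/2) = (a − b)/(a + b) = 0.3787/2.036 = 0.1860, so ω = 2 arcsin(0.1860) ≈ 21.4°.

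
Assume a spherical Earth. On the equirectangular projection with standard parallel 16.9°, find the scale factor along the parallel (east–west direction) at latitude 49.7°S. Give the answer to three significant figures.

The equidistant cylindrical projection with φ₀ = 16.9° has h = 1 (meridians true) and k = cos φ₀ / cos φ along parallels.
k = cos 16.9° / cos 49.7° = 0.9568/0.6468 = 1.479.

1.48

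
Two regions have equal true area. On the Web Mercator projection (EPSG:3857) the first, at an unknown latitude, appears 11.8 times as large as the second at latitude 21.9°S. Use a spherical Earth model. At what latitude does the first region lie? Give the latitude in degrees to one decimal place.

74.3°

For equal true areas on Mercator, apparent areas scale as sec²φ, so the ratio is cos²φ₂ / cos²φ₁.
cos²φ₂ / cos²φ₁ = 11.8  ⇒  cos φ₁ = cos 21.9° / √11.8 = 0.9278/3.435 = 0.2701.
φ₁ = arccos(0.2701) ≈ 74.3°.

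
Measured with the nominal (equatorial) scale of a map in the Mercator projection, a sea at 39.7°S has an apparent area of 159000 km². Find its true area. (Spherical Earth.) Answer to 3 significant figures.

94100 km²

For Mercator, h = k = sec φ (a conformal cylindrical projection has a single point scale, 1/cos φ).
Areal scale = k² = sec²φ = 1/cos²(39.7°) = 1/0.7694² = 1.689.
True area = apparent / (areal scale) = 159000 / 1.689 ≈ 94100 km².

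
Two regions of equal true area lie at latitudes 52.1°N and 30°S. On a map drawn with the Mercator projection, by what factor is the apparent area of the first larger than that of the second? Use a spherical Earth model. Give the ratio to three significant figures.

1.99

Mercator areal scale is sec²φ.
At 52.1°: sec²(52.1°) = 1/0.6143² = 2.650.
At 30°: sec²(30°) = 1/0.8660² = 1.333.
Ratio = 2.650/1.333 = cos²(30°)/cos²(52.1°) ≈ 1.99.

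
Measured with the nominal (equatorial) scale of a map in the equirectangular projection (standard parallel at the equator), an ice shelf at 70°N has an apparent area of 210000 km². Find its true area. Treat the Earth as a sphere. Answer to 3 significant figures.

In the plate carrée (x = Rλ, y = Rφ), meridians are true-scale (h = 1) and parallels are stretched by k = sec φ.
Areal scale = h·k = 1 × sec φ; at 70°, h = 1.000, k = 2.924, so h·k = 2.924.
True area = apparent / (areal scale) = 210000 / 2.924 ≈ 71800 km².

71800 km²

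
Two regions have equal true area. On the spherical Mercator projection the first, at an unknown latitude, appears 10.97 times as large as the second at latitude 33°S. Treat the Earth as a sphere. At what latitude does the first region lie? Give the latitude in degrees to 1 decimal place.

For equal true areas on Mercator, apparent areas scale as sec²φ, so the ratio is cos²φ₂ / cos²φ₁.
cos²φ₂ / cos²φ₁ = 10.97  ⇒  cos φ₁ = cos 33° / √10.97 = 0.8387/3.312 = 0.2532.
φ₁ = arccos(0.2532) ≈ 75.3°.

75.3°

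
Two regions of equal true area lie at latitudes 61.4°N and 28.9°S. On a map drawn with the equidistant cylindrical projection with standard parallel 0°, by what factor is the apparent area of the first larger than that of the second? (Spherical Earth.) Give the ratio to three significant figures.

For the equirectangular projection with φ₀ = 0 (plate carrée), h = 1 along meridians and k = sec φ along parallels.
Areal scale at 61.4°: h·k = 1.000 × 2.089 = 2.089.
Areal scale at 28.9°: h·k = 1.000 × 1.142 = 1.142.
Ratio = 2.089/1.142 ≈ 1.83.

1.83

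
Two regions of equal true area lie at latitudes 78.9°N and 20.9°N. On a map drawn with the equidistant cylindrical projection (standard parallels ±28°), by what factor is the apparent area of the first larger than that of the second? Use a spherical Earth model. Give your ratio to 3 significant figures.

4.85

In the equirectangular projection with standard parallel φ₀ = 28° (x = Rλ cos φ₀, y = Rφ), meridians are true-scale (h = 1) and the parallel scale is k = cos φ₀ / cos φ.
Areal scale at 78.9°: h·k = 1.000 × 4.586 = 4.586.
Areal scale at 20.9°: h·k = 1.000 × 0.9451 = 0.9451.
Ratio = 4.586/0.9451 ≈ 4.85.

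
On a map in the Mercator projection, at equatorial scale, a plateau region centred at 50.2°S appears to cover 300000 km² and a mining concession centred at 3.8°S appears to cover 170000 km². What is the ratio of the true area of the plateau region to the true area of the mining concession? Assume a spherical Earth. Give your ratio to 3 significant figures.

0.726

Mercator's areal exaggeration is sec²φ; hence true area = (apparent area) · cos²φ.
True area of plateau region: 300000 × cos²(50.2°) = 300000 × 0.4097 = 122900 km².
True area of mining concession: 170000 × cos²(3.8°) = 170000 × 0.9956 = 169300 km².
Ratio = 122900 / 169300 ≈ 0.726.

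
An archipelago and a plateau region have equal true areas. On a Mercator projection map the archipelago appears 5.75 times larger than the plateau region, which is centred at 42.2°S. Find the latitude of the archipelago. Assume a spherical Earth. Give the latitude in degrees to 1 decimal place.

72.0°

For equal true areas on Mercator, apparent areas scale as sec²φ, so the ratio is cos²φ₂ / cos²φ₁.
cos²φ₂ / cos²φ₁ = 5.75  ⇒  cos φ₁ = cos 42.2° / √5.75 = 0.7408/2.398 = 0.3089.
φ₁ = arccos(0.3089) ≈ 72.0°.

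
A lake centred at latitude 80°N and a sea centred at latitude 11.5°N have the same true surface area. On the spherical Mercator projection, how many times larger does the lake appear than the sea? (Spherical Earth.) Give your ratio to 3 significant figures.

Mercator is conformal with k = sec φ, so areal scale = k² = sec²φ.
At 80°: sec²(80°) = 1/0.1736² = 33.16.
At 11.5°: sec²(11.5°) = 1/0.9799² = 1.041.
Ratio = 33.16/1.041 = cos²(11.5°)/cos²(80°) ≈ 31.8.

31.8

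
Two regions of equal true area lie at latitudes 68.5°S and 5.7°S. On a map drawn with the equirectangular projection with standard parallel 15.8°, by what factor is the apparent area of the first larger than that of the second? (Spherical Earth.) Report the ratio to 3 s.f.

2.72

The equidistant cylindrical projection with φ₀ = 15.8° has h = 1 (meridians true) and k = cos φ₀ / cos φ along parallels.
Areal scale at 68.5°: h·k = 1.000 × 2.625 = 2.625.
Areal scale at 5.7°: h·k = 1.000 × 0.9670 = 0.9670.
Ratio = 2.625/0.9670 ≈ 2.72.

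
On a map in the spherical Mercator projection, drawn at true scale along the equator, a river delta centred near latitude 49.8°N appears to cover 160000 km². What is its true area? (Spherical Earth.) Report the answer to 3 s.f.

The Mercator projection is conformal; its linear scale factor is the same in every direction and equals sec φ = 1/cos φ.
Areal scale = k² = sec²φ = 1/cos²(49.8°) = 1/0.6455² = 2.400.
True area = apparent / (areal scale) = 160000 / 2.400 ≈ 66700 km².

66700 km²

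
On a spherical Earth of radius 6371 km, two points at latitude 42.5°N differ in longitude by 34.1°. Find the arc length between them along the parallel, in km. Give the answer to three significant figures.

2800 km

Arc length along a parallel = R cos φ · Δλ (with Δλ in radians).
= 6371 × cos 42.5° × (34.1° × π/180) = 6371 × 0.7373 × 0.5952 ≈ 2800 km.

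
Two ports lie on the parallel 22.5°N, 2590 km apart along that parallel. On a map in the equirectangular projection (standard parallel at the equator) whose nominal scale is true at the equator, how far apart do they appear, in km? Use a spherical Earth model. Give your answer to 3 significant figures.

2800 km

For the equirectangular projection with φ₀ = 0 (plate carrée), h = 1 along meridians and k = sec φ along parallels.
Along the parallel, k = sec 22.5° = 1/0.9239 = 1.082.
Map distance = 2590 × 1.082 ≈ 2800 km.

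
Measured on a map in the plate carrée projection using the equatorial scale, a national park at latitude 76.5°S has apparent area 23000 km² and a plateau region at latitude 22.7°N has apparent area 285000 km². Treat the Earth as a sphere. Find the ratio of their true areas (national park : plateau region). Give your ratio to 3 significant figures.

0.0204

Plate carrée has h = 1 and k = sec φ, giving areal scale sec φ; true area = (apparent area) · cos φ.
True area of national park: 23000 × cos(76.5°) = 23000 × 0.2334 = 5369 km².
True area of plateau region: 285000 × cos(22.7°) = 285000 × 0.9225 = 262900 km².
Ratio = 5369 / 262900 ≈ 0.0204.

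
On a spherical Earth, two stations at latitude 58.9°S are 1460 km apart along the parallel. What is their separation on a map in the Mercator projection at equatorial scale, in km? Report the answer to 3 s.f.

2830 km

The Mercator projection is conformal; its linear scale factor is the same in every direction and equals sec φ = 1/cos φ.
Along the parallel, k = sec 58.9° = 1/0.5165 = 1.936.
Map distance = 1460 × 1.936 ≈ 2830 km.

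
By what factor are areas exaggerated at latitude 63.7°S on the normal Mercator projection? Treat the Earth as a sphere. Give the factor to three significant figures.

5.09

Mercator is conformal, so the point scale is isotropic: h = k = sec φ = 1/cos φ.
Areal scale = k² = sec²φ = 1/cos²(63.7°) = 1/0.4431² = 5.094.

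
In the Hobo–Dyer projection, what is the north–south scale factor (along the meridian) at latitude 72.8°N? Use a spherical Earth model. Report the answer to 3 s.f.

The Hobo–Dyer projection is cylindrical equal-area with φ₀ = 37.5°. A cylindrical equal-area projection with standard parallel φ₀ has meridian scale h = cos φ / cos φ₀ and parallel scale k = cos φ₀ / cos φ (so areas are preserved, h·k = 1).
h = cos 72.8° / cos 37.5° = 0.2957/0.7934 = 0.3727.

0.373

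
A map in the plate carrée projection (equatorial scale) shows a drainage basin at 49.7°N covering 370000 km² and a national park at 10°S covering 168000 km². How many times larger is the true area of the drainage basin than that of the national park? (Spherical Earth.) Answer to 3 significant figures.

1.45

On the plate carrée, areal scale = h·k = 1 × sec φ, so true area = apparent × cos φ.
True area of drainage basin: 370000 × cos(49.7°) = 370000 × 0.6468 = 239300 km².
True area of national park: 168000 × cos(10°) = 168000 × 0.9848 = 165400 km².
Ratio = 239300 / 165400 ≈ 1.45.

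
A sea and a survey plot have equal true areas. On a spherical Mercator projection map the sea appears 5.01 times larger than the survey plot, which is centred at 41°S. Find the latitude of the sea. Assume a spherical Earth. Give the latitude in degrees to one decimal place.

Mercator areal scale is sec²φ, so apparent-area ratio = sec²φ₁ / sec²φ₂ = cos²φ₂ / cos²φ₁.
cos²φ₂ / cos²φ₁ = 5.01  ⇒  cos φ₁ = cos 41° / √5.01 = 0.7547/2.238 = 0.3372.
φ₁ = arccos(0.3372) ≈ 70.3°.

70.3°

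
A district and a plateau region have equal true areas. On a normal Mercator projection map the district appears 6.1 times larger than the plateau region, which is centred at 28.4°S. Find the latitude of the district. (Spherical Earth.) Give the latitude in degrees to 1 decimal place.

Mercator areal scale is sec²φ, so apparent-area ratio = sec²φ₁ / sec²φ₂ = cos²φ₂ / cos²φ₁.
cos²φ₂ / cos²φ₁ = 6.1  ⇒  cos φ₁ = cos 28.4° / √6.1 = 0.8796/2.470 = 0.3562.
φ₁ = arccos(0.3562) ≈ 69.1°.

69.1°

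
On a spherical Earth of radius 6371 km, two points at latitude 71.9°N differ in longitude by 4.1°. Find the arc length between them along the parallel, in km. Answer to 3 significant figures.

Arc length along a parallel = R cos φ · Δλ (with Δλ in radians).
= 6371 × cos 71.9° × (4.1° × π/180) = 6371 × 0.3107 × 0.07156 ≈ 142 km.

142 km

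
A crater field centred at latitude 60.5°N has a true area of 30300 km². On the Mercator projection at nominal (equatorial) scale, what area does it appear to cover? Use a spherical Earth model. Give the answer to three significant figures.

Mercator is conformal, so the point scale is isotropic: h = k = sec φ = 1/cos φ.
Areal scale = k² = sec²φ = 1/cos²(60.5°) = 1/0.4924² = 4.124.
Apparent area = 30300 × 4.124 ≈ 125000 km².

125000 km²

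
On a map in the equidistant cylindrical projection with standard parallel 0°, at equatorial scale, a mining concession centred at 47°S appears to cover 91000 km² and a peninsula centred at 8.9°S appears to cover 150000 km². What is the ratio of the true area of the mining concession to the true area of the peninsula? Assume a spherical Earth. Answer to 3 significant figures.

0.419

Plate carrée has h = 1 and k = sec φ, giving areal scale sec φ; true area = (apparent area) · cos φ.
True area of mining concession: 91000 × cos(47°) = 91000 × 0.6820 = 62060 km².
True area of peninsula: 150000 × cos(8.9°) = 150000 × 0.9880 = 148200 km².
Ratio = 62060 / 148200 ≈ 0.419.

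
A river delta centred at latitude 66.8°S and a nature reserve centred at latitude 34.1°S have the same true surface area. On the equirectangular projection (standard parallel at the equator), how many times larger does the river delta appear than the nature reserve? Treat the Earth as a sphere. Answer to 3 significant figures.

2.10

In the plate carrée (x = Rλ, y = Rφ), meridians are true-scale (h = 1) and parallels are stretched by k = sec φ.
Areal scale at 66.8°: h·k = 1.000 × 2.538 = 2.538.
Areal scale at 34.1°: h·k = 1.000 × 1.208 = 1.208.
Ratio = 2.538/1.208 ≈ 2.10.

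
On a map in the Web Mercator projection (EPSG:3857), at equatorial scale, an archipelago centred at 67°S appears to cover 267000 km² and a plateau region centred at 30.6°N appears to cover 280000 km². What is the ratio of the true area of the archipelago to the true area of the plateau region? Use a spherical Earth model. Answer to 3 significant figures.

0.197

Mercator's areal exaggeration is sec²φ; hence true area = (apparent area) · cos²φ.
True area of archipelago: 267000 × cos²(67°) = 267000 × 0.1527 = 40760 km².
True area of plateau region: 280000 × cos²(30.6°) = 280000 × 0.7409 = 207400 km².
Ratio = 40760 / 207400 ≈ 0.197.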